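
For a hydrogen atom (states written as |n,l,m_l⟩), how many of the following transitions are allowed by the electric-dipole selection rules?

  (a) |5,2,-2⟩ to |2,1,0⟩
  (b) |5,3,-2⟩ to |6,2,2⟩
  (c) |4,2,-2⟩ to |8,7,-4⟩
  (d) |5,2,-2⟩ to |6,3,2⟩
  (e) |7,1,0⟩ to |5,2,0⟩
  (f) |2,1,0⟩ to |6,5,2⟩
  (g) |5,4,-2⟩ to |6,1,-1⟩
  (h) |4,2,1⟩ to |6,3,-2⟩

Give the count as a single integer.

(a) forbidden — Δm_l = +2 (E1 requires Δm_l = 0, ±1)
(b) forbidden — Δm_l = +4 (E1 requires Δm_l = 0, ±1)
(c) forbidden — Δl = +5 (E1 requires Δl = ±1); Δm_l = -2 (E1 requires Δm_l = 0, ±1)
(d) forbidden — Δm_l = +4 (E1 requires Δm_l = 0, ±1)
(e) allowed
(f) forbidden — Δl = +4 (E1 requires Δl = ±1); Δm_l = +2 (E1 requires Δm_l = 0, ±1)
(g) forbidden — Δl = -3 (E1 requires Δl = ±1)
(h) forbidden — Δm_l = -3 (E1 requires Δm_l = 0, ±1)
Total allowed: 1 of 8.

1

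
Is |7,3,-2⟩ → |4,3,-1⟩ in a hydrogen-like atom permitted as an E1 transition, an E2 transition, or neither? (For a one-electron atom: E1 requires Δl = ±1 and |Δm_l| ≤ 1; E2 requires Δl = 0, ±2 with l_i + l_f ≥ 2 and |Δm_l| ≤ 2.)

Δl = 3 − 3 = +0; l_i + l_f = 6.
Δm_l = +1.
E1 (Δl = ±1, |Δm_l| ≤ 1): not satisfied.
E2 (Δl = 0,±2, l_i+l_f ≥ 2, |Δm_l| ≤ 2): satisfied.

E2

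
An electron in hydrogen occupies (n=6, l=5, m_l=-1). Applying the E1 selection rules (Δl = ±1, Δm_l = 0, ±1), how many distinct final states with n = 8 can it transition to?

6

E1 requires Δl = ±1, so l_f ∈ {4, 6}; with 0 ≤ l_f ≤ n_f−1 = 7, the allowed l_f values are {4, 6}.
For l_f = 4: m_f ∈ {m_i−1, m_i, m_i+1} ∩ [−4, 4] = {-2, -1, 0} → 3 states.
For l_f = 6: m_f ∈ {m_i−1, m_i, m_i+1} ∩ [−6, 6] = {-2, -1, 0} → 3 states.
Total: 6.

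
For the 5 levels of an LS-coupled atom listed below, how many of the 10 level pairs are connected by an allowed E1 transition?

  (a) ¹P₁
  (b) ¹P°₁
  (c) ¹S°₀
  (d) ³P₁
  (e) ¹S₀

(a)–(b): allowed.
(a)–(c): allowed.
(a)–(d): forbidden (parity, ΔS).
(a)–(e): forbidden (parity).
(b)–(c): forbidden (parity).
(b)–(d): forbidden (ΔS).
(b)–(e): allowed.
(c)–(d): forbidden (ΔS).
(c)–(e): forbidden (ΔL, ΔJ).
(d)–(e): forbidden (parity, ΔS).
Allowed pairs: 3 of 10.

3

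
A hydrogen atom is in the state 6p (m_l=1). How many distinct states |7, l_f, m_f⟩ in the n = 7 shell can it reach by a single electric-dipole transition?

E1 requires Δl = ±1, so l_f ∈ {0, 2}; with 0 ≤ l_f ≤ n_f−1 = 6, the allowed l_f values are {0, 2}.
For l_f = 0: m_f ∈ {m_i−1, m_i, m_i+1} ∩ [−0, 0] = {0} → 1 state.
For l_f = 2: m_f ∈ {m_i−1, m_i, m_i+1} ∩ [−2, 2] = {0, 1, 2} → 3 states.
Total: 4.

4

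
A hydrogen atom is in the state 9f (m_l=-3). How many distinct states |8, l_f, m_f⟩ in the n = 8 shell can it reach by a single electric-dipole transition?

E1 requires Δl = ±1, so l_f ∈ {2, 4}; with 0 ≤ l_f ≤ n_f−1 = 7, the allowed l_f values are {2, 4}.
For l_f = 2: m_f ∈ {m_i−1, m_i, m_i+1} ∩ [−2, 2] = {-2} → 1 state.
For l_f = 4: m_f ∈ {m_i−1, m_i, m_i+1} ∩ [−4, 4] = {-4, -3, -2} → 3 states.
Total: 4.

4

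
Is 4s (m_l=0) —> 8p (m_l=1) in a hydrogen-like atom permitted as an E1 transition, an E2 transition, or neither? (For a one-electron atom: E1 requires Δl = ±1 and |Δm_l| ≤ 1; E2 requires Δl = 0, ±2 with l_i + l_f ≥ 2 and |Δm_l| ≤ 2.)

E1

Δl = 1 − 0 = +1; l_i + l_f = 1.
Δm_l = +1.
E1 (Δl = ±1, |Δm_l| ≤ 1): satisfied.
E2 (Δl = 0,±2, l_i+l_f ≥ 2, |Δm_l| ≤ 2): not satisfied.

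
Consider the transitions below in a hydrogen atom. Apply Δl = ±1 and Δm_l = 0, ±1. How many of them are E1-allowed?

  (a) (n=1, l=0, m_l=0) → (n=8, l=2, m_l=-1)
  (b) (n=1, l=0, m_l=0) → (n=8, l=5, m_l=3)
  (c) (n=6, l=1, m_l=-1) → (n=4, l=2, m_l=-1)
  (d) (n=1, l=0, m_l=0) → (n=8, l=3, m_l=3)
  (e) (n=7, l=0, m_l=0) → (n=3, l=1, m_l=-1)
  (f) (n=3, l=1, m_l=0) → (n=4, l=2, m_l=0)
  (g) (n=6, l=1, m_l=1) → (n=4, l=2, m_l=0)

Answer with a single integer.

(a) forbidden — Δl = +2 (E1 requires Δl = ±1)
(b) forbidden — Δl = +5 (E1 requires Δl = ±1); Δm_l = +3 (E1 requires Δm_l = 0, ±1)
(c) allowed
(d) forbidden — Δl = +3 (E1 requires Δl = ±1); Δm_l = +3 (E1 requires Δm_l = 0, ±1)
(e) allowed
(f) allowed
(g) allowed
Total allowed: 4 of 7.

4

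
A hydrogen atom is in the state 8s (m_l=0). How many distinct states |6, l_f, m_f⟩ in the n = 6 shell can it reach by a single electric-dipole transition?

E1 requires Δl = ±1, so l_f ∈ {-1, 1}; with 0 ≤ l_f ≤ n_f−1 = 5, the allowed l_f values are {1}.
For l_f = 1: m_f ∈ {m_i−1, m_i, m_i+1} ∩ [−1, 1] = {-1, 0, 1} → 3 states.
Total: 3.

3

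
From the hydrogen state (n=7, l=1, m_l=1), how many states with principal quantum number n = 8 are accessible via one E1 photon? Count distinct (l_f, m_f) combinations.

4

E1 requires Δl = ±1, so l_f ∈ {0, 2}; with 0 ≤ l_f ≤ n_f−1 = 7, the allowed l_f values are {0, 2}.
For l_f = 0: m_f ∈ {m_i−1, m_i, m_i+1} ∩ [−0, 0] = {0} → 1 state.
For l_f = 2: m_f ∈ {m_i−1, m_i, m_i+1} ∩ [−2, 2] = {0, 1, 2} → 3 states.
Total: 4.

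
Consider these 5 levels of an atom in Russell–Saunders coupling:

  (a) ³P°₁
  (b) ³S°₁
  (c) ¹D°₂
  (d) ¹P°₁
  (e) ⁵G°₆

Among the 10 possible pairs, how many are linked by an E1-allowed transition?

(a)–(b): forbidden (parity).
(a)–(c): forbidden (parity, ΔS).
(a)–(d): forbidden (parity, ΔS).
(a)–(e): forbidden (parity, ΔS, ΔL, ΔJ).
(b)–(c): forbidden (parity, ΔS, ΔL).
(b)–(d): forbidden (parity, ΔS).
(b)–(e): forbidden (parity, ΔS, ΔL, ΔJ).
(c)–(d): forbidden (parity).
(c)–(e): forbidden (parity, ΔS, ΔL, ΔJ).
(d)–(e): forbidden (parity, ΔS, ΔL, ΔJ).
Allowed pairs: 0 of 10.

0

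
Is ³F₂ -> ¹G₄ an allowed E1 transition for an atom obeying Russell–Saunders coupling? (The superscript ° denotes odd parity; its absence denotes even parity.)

forbidden

Initial level: S=1, L=3, J=2, parity even. Final level: S=0, L=4, J=4, parity even.
ΔS = 0: S: 1 → 0 — violated.
ΔJ = 0, ±1 (not J=0↔0): J: 2 → 4, ΔJ = +2 — violated.
Parity must change: even → even — violated.
ΔL = 0, ±1 (not L=0↔0): L: 3 → 4, ΔL = +1 — satisfied.
Rule(s) violated: parity, ΔS, ΔJ.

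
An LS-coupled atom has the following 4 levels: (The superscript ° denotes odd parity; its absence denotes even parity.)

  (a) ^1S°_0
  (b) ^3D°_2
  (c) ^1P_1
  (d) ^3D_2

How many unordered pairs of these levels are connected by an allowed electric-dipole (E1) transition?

(a)–(b): forbidden (parity, ΔS, ΔL, ΔJ).
(a)–(c): allowed.
(a)–(d): forbidden (ΔS, ΔL, ΔJ).
(b)–(c): forbidden (ΔS).
(b)–(d): allowed.
(c)–(d): forbidden (parity, ΔS).
Allowed pairs: 2 of 6.

2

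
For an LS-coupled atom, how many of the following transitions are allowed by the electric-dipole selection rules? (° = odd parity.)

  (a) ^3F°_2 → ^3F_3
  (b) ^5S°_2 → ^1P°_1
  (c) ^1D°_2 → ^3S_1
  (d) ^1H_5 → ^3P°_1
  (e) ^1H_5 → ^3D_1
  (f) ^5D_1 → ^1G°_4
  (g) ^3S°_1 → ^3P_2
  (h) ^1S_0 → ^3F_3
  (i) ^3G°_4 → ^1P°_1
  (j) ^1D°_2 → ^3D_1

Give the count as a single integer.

2

(a) allowed
(b) forbidden (parity, ΔS fail)
(c) forbidden (ΔS, ΔL fail)
(d) forbidden (ΔS, ΔL, ΔJ fail)
(e) forbidden (parity, ΔS, ΔL, ΔJ fail)
(f) forbidden (ΔS, ΔL, ΔJ fail)
(g) allowed
(h) forbidden (parity, ΔS, ΔL, ΔJ fail)
(i) forbidden (parity, ΔS, ΔL, ΔJ fail)
(j) forbidden (ΔS fails)
Total allowed: 2 of 10.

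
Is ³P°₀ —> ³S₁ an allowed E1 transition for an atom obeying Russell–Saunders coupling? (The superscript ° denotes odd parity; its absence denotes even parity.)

allowed

Initial level: S=1, L=1, J=0, parity odd. Final level: S=1, L=0, J=1, parity even.
Parity must change: odd → even — ok.
ΔS = 0: S: 1 → 1 — ok.
ΔL = 0, ±1 (not L=0↔0): L: 1 → 0, ΔL = -1 — ok.
ΔJ = 0, ±1 (not J=0↔0): J: 0 → 1, ΔJ = +1 — ok.
All four E1 rules are satisfied.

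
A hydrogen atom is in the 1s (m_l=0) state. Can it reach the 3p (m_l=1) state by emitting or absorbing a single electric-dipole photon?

allowed

Initial l = 0, final l = 1, so Δl = +1. E1 requires Δl = ±1: satisfied.
m_l: 0 → 1 (Δm_l = +1). |Δm_l| ≤ 1 satisfied.
All E1 selection rules are satisfied.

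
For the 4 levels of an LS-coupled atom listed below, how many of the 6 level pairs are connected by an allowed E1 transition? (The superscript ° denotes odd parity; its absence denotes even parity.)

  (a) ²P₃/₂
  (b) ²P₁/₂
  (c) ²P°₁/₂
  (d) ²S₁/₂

(a)–(b): forbidden (parity).
(a)–(c): allowed.
(a)–(d): forbidden (parity).
(b)–(c): allowed.
(b)–(d): forbidden (parity).
(c)–(d): allowed.
Allowed pairs: 3 of 6.

3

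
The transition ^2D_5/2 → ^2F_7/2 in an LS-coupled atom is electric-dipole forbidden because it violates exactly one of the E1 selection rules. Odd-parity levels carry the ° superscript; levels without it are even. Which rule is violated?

parity

Parity must change: even → even — fails.
ΔJ = 0, ±1 (not J=0↔0): J: 5/2 → 7/2, ΔJ = +1 — passes.
ΔL = 0, ±1 (not L=0↔0): L: 2 → 3, ΔL = +1 — passes.
ΔS = 0: S: 1/2 → 1/2 — passes.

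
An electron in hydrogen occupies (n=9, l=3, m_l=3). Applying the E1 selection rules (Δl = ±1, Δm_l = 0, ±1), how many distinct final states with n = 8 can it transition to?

4

E1 requires Δl = ±1, so l_f ∈ {2, 4}; with 0 ≤ l_f ≤ n_f−1 = 7, the allowed l_f values are {2, 4}.
For l_f = 2: m_f ∈ {m_i−1, m_i, m_i+1} ∩ [−2, 2] = {2} → 1 state.
For l_f = 4: m_f ∈ {m_i−1, m_i, m_i+1} ∩ [−4, 4] = {2, 3, 4} → 3 states.
Total: 4.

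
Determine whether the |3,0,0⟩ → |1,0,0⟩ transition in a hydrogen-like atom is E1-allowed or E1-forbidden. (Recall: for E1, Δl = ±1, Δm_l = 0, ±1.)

forbidden

l: 0 → 0 (Δl = +0). Δl = ±1 fails.
Δm_l = 0 − (0) = +0. E1 requires Δm_l = 0, ±1: ok.
The transition is electric-dipole forbidden.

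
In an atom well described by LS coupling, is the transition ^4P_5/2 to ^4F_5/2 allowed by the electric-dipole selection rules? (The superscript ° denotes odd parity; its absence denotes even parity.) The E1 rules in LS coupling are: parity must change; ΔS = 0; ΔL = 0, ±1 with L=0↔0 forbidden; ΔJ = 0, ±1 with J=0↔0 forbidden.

forbidden

Reading off the term symbols: S 3/2→3/2, L 1→3, J 5/2→5/2, parity even→even.
Parity must change: even → even — ✗.
ΔS = 0: S: 3/2 → 3/2 — ✓.
ΔL = 0, ±1 (not L=0↔0): L: 1 → 3, ΔL = +2 — ✗.
ΔJ = 0, ±1 (not J=0↔0): J: 5/2 → 5/2, ΔJ = +0 — ✓.
Rule(s) violated: parity, ΔL.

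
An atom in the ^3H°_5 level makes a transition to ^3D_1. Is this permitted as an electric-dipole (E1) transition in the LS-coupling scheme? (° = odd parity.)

Initial level: S=1, L=5, J=5, parity odd. Final level: S=1, L=2, J=1, parity even.
ΔS = 0: S: 1 → 1 — passes.
Parity must change: odd → even — passes.
ΔL = 0, ±1 (not L=0↔0): L: 5 → 2, ΔL = -3 — fails.
ΔJ = 0, ±1 (not J=0↔0): J: 5 → 1, ΔJ = -4 — fails.
Rule(s) violated: ΔL, ΔJ.

forbidden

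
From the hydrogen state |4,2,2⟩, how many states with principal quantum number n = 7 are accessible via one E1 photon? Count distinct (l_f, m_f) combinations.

4

E1 requires Δl = ±1, so l_f ∈ {1, 3}; with 0 ≤ l_f ≤ n_f−1 = 6, the allowed l_f values are {1, 3}.
For l_f = 1: m_f ∈ {m_i−1, m_i, m_i+1} ∩ [−1, 1] = {1} → 1 state.
For l_f = 3: m_f ∈ {m_i−1, m_i, m_i+1} ∩ [−3, 3] = {1, 2, 3} → 3 states.
Total: 4.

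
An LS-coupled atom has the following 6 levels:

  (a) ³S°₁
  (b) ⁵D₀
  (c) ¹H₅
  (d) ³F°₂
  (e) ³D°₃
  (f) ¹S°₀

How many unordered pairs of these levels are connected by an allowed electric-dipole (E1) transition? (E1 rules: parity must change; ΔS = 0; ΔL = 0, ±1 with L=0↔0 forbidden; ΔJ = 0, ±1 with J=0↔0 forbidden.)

(a)–(b): forbidden (ΔS, ΔL).
(a)–(c): forbidden (ΔS, ΔL, ΔJ).
(a)–(d): forbidden (parity, ΔL).
(a)–(e): forbidden (parity, ΔL, ΔJ).
(a)–(f): forbidden (parity, ΔS, ΔL).
(b)–(c): forbidden (parity, ΔS, ΔL, ΔJ).
(b)–(d): forbidden (ΔS, ΔJ).
(b)–(e): forbidden (ΔS, ΔJ).
(b)–(f): forbidden (ΔS, ΔL, ΔJ).
(c)–(d): forbidden (ΔS, ΔL, ΔJ).
(c)–(e): forbidden (ΔS, ΔL, ΔJ).
(c)–(f): forbidden (ΔL, ΔJ).
(d)–(e): forbidden (parity).
(d)–(f): forbidden (parity, ΔS, ΔL, ΔJ).
(e)–(f): forbidden (parity, ΔS, ΔL, ΔJ).
Allowed pairs: 0 of 15.

0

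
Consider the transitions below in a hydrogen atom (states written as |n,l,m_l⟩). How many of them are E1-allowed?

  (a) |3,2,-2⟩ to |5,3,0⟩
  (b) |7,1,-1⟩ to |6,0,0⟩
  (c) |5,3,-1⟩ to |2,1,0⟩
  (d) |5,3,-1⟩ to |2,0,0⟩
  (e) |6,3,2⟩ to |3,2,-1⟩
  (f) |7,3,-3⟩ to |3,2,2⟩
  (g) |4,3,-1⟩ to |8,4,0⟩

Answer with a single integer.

(a) forbidden — Δm_l = +2 (E1 requires Δm_l = 0, ±1)
(b) allowed
(c) forbidden — Δl = -2 (E1 requires Δl = ±1)
(d) forbidden — Δl = -3 (E1 requires Δl = ±1)
(e) forbidden — Δm_l = -3 (E1 requires Δm_l = 0, ±1)
(f) forbidden — Δm_l = +5 (E1 requires Δm_l = 0, ±1)
(g) allowed
Total allowed: 2 of 7.

2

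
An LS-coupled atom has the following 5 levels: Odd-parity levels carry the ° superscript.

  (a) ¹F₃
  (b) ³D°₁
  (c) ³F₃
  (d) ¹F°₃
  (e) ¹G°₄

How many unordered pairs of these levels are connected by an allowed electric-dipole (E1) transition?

2

(a)–(b): forbidden (ΔS, ΔJ).
(a)–(c): forbidden (parity, ΔS).
(a)–(d): allowed.
(a)–(e): allowed.
(b)–(c): forbidden (ΔJ).
(b)–(d): forbidden (parity, ΔS, ΔJ).
(b)–(e): forbidden (parity, ΔS, ΔL, ΔJ).
(c)–(d): forbidden (ΔS).
(c)–(e): forbidden (ΔS).
(d)–(e): forbidden (parity).
Allowed pairs: 2 of 10.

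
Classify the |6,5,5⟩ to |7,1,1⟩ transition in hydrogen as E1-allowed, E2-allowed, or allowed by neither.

neither

Δl = 1 − 5 = -4; l_i + l_f = 6.
Δm_l = -4.
E1 (Δl = ±1, |Δm_l| ≤ 1): not satisfied.
E2 (Δl = 0,±2, l_i+l_f ≥ 2, |Δm_l| ≤ 2): not satisfied.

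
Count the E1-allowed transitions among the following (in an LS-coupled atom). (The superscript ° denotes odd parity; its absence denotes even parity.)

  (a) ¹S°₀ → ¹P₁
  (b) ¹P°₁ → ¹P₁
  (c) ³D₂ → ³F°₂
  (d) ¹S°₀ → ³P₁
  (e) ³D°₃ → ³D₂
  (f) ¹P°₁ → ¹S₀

5

(a) allowed
(b) allowed
(c) allowed
(d) forbidden (ΔS fails)
(e) allowed
(f) allowed
Total allowed: 5 of 6.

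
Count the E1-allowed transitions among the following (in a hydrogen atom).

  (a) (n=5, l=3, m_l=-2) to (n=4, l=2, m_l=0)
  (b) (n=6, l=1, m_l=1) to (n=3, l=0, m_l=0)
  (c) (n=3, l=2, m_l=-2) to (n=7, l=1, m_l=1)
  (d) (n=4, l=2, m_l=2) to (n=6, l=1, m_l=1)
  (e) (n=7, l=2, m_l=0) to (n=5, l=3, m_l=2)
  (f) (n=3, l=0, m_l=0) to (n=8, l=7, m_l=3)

2

(a) forbidden — Δm_l = +2 (E1 requires Δm_l = 0, ±1)
(b) allowed
(c) forbidden — Δm_l = +3 (E1 requires Δm_l = 0, ±1)
(d) allowed
(e) forbidden — Δm_l = +2 (E1 requires Δm_l = 0, ±1)
(f) forbidden — Δl = +7 (E1 requires Δl = ±1); Δm_l = +3 (E1 requires Δm_l = 0, ±1)
Total allowed: 2 of 6.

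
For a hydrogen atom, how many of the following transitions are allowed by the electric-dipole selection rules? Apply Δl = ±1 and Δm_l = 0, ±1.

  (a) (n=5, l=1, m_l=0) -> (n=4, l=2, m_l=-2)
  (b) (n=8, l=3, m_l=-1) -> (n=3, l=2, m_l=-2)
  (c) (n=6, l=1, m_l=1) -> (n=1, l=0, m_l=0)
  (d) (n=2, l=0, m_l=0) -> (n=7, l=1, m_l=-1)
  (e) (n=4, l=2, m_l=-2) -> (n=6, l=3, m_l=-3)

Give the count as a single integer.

4

(a) forbidden — Δm_l = -2 (E1 requires Δm_l = 0, ±1)
(b) allowed
(c) allowed
(d) allowed
(e) allowed
Total allowed: 4 of 5.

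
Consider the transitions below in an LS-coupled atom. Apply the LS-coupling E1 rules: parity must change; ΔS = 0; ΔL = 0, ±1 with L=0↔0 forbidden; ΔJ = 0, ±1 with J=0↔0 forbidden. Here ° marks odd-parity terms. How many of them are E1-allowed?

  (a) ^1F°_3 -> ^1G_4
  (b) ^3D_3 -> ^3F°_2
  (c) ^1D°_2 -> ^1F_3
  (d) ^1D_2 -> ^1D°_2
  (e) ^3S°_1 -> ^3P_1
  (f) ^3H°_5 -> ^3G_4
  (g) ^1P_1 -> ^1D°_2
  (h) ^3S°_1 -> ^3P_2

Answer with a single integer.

8

(a) allowed
(b) allowed
(c) allowed
(d) allowed
(e) allowed
(f) allowed
(g) allowed
(h) allowed
Total allowed: 8 of 8.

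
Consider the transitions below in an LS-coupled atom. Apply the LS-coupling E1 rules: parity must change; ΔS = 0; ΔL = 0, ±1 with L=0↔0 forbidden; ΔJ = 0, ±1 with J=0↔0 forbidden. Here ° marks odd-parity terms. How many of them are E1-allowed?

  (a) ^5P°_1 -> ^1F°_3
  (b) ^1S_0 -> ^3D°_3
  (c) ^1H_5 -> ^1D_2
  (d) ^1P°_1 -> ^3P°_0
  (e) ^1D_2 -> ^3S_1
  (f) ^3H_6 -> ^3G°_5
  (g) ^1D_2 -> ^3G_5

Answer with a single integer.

(a) forbidden (parity, ΔS, ΔL, ΔJ fail)
(b) forbidden (ΔS, ΔL, ΔJ fail)
(c) forbidden (parity, ΔL, ΔJ fail)
(d) forbidden (parity, ΔS fail)
(e) forbidden (parity, ΔS, ΔL fail)
(f) allowed
(g) forbidden (parity, ΔS, ΔL, ΔJ fail)
Total allowed: 1 of 7.

1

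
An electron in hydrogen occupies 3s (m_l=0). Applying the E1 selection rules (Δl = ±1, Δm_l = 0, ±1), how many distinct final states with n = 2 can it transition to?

E1 requires Δl = ±1, so l_f ∈ {-1, 1}; with 0 ≤ l_f ≤ n_f−1 = 1, the allowed l_f values are {1}.
For l_f = 1: m_f ∈ {m_i−1, m_i, m_i+1} ∩ [−1, 1] = {-1, 0, 1} → 3 states.
Total: 3.

3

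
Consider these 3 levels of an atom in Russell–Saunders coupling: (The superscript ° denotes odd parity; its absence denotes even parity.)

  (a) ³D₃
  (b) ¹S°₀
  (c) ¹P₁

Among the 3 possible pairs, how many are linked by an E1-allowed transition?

1

(a)–(b): forbidden (ΔS, ΔL, ΔJ).
(a)–(c): forbidden (parity, ΔS, ΔJ).
(b)–(c): allowed.
Allowed pairs: 1 of 3.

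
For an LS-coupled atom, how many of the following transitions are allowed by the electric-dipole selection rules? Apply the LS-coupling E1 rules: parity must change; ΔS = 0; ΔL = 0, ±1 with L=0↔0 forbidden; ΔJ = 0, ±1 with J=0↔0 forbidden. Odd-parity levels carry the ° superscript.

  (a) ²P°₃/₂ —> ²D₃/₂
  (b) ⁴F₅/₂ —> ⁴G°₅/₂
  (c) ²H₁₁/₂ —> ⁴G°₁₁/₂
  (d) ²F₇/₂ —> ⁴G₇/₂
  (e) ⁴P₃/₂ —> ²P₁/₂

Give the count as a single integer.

2

(a) allowed
(b) allowed
(c) forbidden (ΔS fails)
(d) forbidden (parity, ΔS fail)
(e) forbidden (parity, ΔS fail)
Total allowed: 2 of 5.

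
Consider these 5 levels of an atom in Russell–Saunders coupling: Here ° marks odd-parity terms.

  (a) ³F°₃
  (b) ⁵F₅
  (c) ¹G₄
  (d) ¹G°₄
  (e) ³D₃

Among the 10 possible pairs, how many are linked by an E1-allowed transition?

(a)–(b): forbidden (ΔS, ΔJ).
(a)–(c): forbidden (ΔS).
(a)–(d): forbidden (parity, ΔS).
(a)–(e): allowed.
(b)–(c): forbidden (parity, ΔS).
(b)–(d): forbidden (ΔS).
(b)–(e): forbidden (parity, ΔS, ΔJ).
(c)–(d): allowed.
(c)–(e): forbidden (parity, ΔS, ΔL).
(d)–(e): forbidden (ΔS, ΔL).
Allowed pairs: 2 of 10.

2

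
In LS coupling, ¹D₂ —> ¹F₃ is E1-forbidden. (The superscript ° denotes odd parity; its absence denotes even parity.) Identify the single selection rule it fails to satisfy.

Parity must change: even → even — fails.
ΔS = 0: S: 0 → 0 — ok.
ΔL = 0, ±1 (not L=0↔0): L: 2 → 3, ΔL = +1 — ok.
ΔJ = 0, ±1 (not J=0↔0): J: 2 → 3, ΔJ = +1 — ok.

parity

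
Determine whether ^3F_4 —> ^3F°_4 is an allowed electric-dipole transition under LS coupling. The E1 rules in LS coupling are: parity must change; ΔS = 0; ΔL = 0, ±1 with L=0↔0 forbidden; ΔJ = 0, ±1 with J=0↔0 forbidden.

Parity must change: even → odd — ok.
ΔS = 0: S: 1 → 1 — ok.
ΔL = 0, ±1 (not L=0↔0): L: 3 → 3, ΔL = +0 — ok.
ΔJ = 0, ±1 (not J=0↔0): J: 4 → 4, ΔJ = +0 — ok.
All four E1 rules are satisfied.

allowed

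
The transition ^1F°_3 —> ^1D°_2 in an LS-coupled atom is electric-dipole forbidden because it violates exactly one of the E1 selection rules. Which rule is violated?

parity

Initial level: S=0, L=3, J=3, parity odd. Final level: S=0, L=2, J=2, parity odd.
Parity must change: odd → odd — violated.
ΔS = 0: S: 0 → 0 — satisfied.
ΔL = 0, ±1 (not L=0↔0): L: 3 → 2, ΔL = -1 — satisfied.
ΔJ = 0, ±1 (not J=0↔0): J: 3 → 2, ΔJ = -1 — satisfied.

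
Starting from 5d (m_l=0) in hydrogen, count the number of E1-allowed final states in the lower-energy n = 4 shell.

6

E1 requires Δl = ±1, so l_f ∈ {1, 3}; with 0 ≤ l_f ≤ n_f−1 = 3, the allowed l_f values are {1, 3}.
For l_f = 1: m_f ∈ {m_i−1, m_i, m_i+1} ∩ [−1, 1] = {-1, 0, 1} → 3 states.
For l_f = 3: m_f ∈ {m_i−1, m_i, m_i+1} ∩ [−3, 3] = {-1, 0, 1} → 3 states.
Total: 6.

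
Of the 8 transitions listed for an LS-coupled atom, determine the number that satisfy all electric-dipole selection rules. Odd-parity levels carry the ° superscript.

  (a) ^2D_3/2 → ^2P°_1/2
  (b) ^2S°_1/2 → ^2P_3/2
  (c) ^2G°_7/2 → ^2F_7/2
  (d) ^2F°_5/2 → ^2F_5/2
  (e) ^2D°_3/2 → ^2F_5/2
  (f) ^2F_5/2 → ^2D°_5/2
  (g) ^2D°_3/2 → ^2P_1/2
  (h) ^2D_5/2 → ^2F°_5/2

8

(a) allowed
(b) allowed
(c) allowed
(d) allowed
(e) allowed
(f) allowed
(g) allowed
(h) allowed
Total allowed: 8 of 8.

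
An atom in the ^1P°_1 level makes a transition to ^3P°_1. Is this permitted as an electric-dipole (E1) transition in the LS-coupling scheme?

Initial level: S=0, L=1, J=1, parity odd. Final level: S=1, L=1, J=1, parity odd.
Parity must change: odd → odd — fails.
ΔS = 0: S: 0 → 1 — fails.
ΔL = 0, ±1 (not L=0↔0): L: 1 → 1, ΔL = +0 — ok.
ΔJ = 0, ±1 (not J=0↔0): J: 1 → 1, ΔJ = +0 — ok.
Rule(s) violated: parity, ΔS.

forbidden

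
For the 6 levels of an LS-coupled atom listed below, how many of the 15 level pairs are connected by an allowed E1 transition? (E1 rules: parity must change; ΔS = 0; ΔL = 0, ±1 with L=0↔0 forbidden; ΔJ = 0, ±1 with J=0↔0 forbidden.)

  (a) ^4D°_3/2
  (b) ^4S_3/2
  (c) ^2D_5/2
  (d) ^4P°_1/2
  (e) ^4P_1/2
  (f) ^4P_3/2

(a)–(b): forbidden (ΔL).
(a)–(c): forbidden (ΔS).
(a)–(d): forbidden (parity).
(a)–(e): allowed.
(a)–(f): allowed.
(b)–(c): forbidden (parity, ΔS, ΔL).
(b)–(d): allowed.
(b)–(e): forbidden (parity).
(b)–(f): forbidden (parity).
(c)–(d): forbidden (ΔS, ΔJ).
(c)–(e): forbidden (parity, ΔS, ΔJ).
(c)–(f): forbidden (parity, ΔS).
(d)–(e): allowed.
(d)–(f): allowed.
(e)–(f): forbidden (parity).
Allowed pairs: 5 of 15.

5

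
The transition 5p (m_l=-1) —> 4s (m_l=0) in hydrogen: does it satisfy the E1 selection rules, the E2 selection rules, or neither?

E1

Δl = 0 − 1 = -1; l_i + l_f = 1.
Δm_l = +1.
E1 (Δl = ±1, |Δm_l| ≤ 1): satisfied.
E2 (Δl = 0,±2, l_i+l_f ≥ 2, |Δm_l| ≤ 2): not satisfied.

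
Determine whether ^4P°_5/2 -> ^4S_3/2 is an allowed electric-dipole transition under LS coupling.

Parity must change: odd → even — ✓.
ΔS = 0: S: 3/2 → 3/2 — ✓.
ΔL = 0, ±1 (not L=0↔0): L: 1 → 0, ΔL = -1 — ✓.
ΔJ = 0, ±1 (not J=0↔0): J: 5/2 → 3/2, ΔJ = -1 — ✓.
All four E1 rules are satisfied.

allowed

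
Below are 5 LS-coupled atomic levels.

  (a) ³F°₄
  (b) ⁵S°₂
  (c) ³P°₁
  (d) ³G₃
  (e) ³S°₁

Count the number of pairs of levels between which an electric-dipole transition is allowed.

1

(a)–(b): forbidden (parity, ΔS, ΔL, ΔJ).
(a)–(c): forbidden (parity, ΔL, ΔJ).
(a)–(d): allowed.
(a)–(e): forbidden (parity, ΔL, ΔJ).
(b)–(c): forbidden (parity, ΔS).
(b)–(d): forbidden (ΔS, ΔL).
(b)–(e): forbidden (parity, ΔS, ΔL).
(c)–(d): forbidden (ΔL, ΔJ).
(c)–(e): forbidden (parity).
(d)–(e): forbidden (ΔL, ΔJ).
Allowed pairs: 1 of 10.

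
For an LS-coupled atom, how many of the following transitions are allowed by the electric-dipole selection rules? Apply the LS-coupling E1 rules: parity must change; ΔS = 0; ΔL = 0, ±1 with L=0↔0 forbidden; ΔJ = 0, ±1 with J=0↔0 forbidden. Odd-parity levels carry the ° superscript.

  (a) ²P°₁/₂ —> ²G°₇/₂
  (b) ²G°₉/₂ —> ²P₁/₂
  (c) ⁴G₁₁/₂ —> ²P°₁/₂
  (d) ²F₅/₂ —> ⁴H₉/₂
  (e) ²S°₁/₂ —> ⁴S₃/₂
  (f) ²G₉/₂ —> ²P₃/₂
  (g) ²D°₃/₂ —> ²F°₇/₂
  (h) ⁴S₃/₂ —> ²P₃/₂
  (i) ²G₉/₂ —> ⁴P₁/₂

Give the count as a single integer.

0

(a) forbidden (parity, ΔL, ΔJ fail)
(b) forbidden (ΔL, ΔJ fail)
(c) forbidden (ΔS, ΔL, ΔJ fail)
(d) forbidden (parity, ΔS, ΔL, ΔJ fail)
(e) forbidden (ΔS, ΔL fail)
(f) forbidden (parity, ΔL, ΔJ fail)
(g) forbidden (parity, ΔJ fail)
(h) forbidden (parity, ΔS fail)
(i) forbidden (parity, ΔS, ΔL, ΔJ fail)
Total allowed: 0 of 9.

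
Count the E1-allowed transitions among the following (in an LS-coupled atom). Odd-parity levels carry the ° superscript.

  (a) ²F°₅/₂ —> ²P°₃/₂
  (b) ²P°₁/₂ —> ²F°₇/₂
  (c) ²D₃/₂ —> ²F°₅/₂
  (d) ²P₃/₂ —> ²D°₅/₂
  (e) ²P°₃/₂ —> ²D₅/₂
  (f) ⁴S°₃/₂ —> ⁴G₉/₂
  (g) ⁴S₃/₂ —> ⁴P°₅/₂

4

(a) forbidden (parity, ΔL fail)
(b) forbidden (parity, ΔL, ΔJ fail)
(c) allowed
(d) allowed
(e) allowed
(f) forbidden (ΔL, ΔJ fail)
(g) allowed
Total allowed: 4 of 7.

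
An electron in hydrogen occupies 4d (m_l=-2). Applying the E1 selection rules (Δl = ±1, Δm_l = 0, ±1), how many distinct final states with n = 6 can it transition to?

4

E1 requires Δl = ±1, so l_f ∈ {1, 3}; with 0 ≤ l_f ≤ n_f−1 = 5, the allowed l_f values are {1, 3}.
For l_f = 1: m_f ∈ {m_i−1, m_i, m_i+1} ∩ [−1, 1] = {-1} → 1 state.
For l_f = 3: m_f ∈ {m_i−1, m_i, m_i+1} ∩ [−3, 3] = {-3, -2, -1} → 3 states.
Total: 4.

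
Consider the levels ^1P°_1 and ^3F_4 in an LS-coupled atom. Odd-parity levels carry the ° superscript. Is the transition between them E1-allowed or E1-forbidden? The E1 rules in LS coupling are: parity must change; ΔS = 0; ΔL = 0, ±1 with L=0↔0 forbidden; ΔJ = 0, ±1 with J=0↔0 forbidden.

Initial level: S=0, L=1, J=1, parity odd. Final level: S=1, L=3, J=4, parity even.
ΔS = 0: S: 0 → 1 — violated.
Parity must change: odd → even — satisfied.
ΔJ = 0, ±1 (not J=0↔0): J: 1 → 4, ΔJ = +3 — violated.
ΔL = 0, ±1 (not L=0↔0): L: 1 → 3, ΔL = +2 — violated.
Rule(s) violated: ΔS, ΔL, ΔJ.

forbidden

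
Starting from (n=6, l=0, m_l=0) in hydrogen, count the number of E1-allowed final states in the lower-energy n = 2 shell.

3

E1 requires Δl = ±1, so l_f ∈ {-1, 1}; with 0 ≤ l_f ≤ n_f−1 = 1, the allowed l_f values are {1}.
For l_f = 1: m_f ∈ {m_i−1, m_i, m_i+1} ∩ [−1, 1] = {-1, 0, 1} → 3 states.
Total: 3.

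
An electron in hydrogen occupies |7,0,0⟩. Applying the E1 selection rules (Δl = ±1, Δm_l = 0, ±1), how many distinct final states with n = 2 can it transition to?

3

E1 requires Δl = ±1, so l_f ∈ {-1, 1}; with 0 ≤ l_f ≤ n_f−1 = 1, the allowed l_f values are {1}.
For l_f = 1: m_f ∈ {m_i−1, m_i, m_i+1} ∩ [−1, 1] = {-1, 0, 1} → 3 states.
Total: 3.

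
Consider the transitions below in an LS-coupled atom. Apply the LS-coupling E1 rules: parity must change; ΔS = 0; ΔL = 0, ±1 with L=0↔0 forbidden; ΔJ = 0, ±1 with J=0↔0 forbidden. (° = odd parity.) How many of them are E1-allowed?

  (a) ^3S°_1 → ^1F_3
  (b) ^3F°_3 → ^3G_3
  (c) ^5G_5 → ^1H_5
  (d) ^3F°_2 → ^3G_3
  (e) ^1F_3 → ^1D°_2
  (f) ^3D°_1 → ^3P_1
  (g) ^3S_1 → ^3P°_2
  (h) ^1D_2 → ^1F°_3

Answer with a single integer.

(a) forbidden (ΔS, ΔL, ΔJ fail)
(b) allowed
(c) forbidden (parity, ΔS fail)
(d) allowed
(e) allowed
(f) allowed
(g) allowed
(h) allowed
Total allowed: 6 of 8.

6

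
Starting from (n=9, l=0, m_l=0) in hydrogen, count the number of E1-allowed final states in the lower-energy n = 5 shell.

E1 requires Δl = ±1, so l_f ∈ {-1, 1}; with 0 ≤ l_f ≤ n_f−1 = 4, the allowed l_f values are {1}.
For l_f = 1: m_f ∈ {m_i−1, m_i, m_i+1} ∩ [−1, 1] = {-1, 0, 1} → 3 states.
Total: 3.

3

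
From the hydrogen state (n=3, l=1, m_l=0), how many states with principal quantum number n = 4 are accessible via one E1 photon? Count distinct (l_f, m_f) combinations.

E1 requires Δl = ±1, so l_f ∈ {0, 2}; with 0 ≤ l_f ≤ n_f−1 = 3, the allowed l_f values are {0, 2}.
For l_f = 0: m_f ∈ {m_i−1, m_i, m_i+1} ∩ [−0, 0] = {0} → 1 state.
For l_f = 2: m_f ∈ {m_i−1, m_i, m_i+1} ∩ [−2, 2] = {-1, 0, 1} → 3 states.
Total: 4.

4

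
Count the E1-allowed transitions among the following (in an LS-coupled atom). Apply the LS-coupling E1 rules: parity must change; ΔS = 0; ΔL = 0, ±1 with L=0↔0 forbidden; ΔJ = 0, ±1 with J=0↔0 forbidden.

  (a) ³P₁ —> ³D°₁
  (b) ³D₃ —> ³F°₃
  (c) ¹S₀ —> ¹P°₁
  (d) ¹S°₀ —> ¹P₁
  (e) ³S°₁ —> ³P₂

5

(a) allowed
(b) allowed
(c) allowed
(d) allowed
(e) allowed
Total allowed: 5 of 5.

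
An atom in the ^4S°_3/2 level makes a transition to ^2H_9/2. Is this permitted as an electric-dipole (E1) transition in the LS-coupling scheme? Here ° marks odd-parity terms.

forbidden

Parity must change: odd → even — ok.
ΔS = 0: S: 3/2 → 1/2 — fails.
ΔL = 0, ±1 (not L=0↔0): L: 0 → 5, ΔL = +5 — fails.
ΔJ = 0, ±1 (not J=0↔0): J: 3/2 → 9/2, ΔJ = +3 — fails.
Rule(s) violated: ΔS, ΔL, ΔJ.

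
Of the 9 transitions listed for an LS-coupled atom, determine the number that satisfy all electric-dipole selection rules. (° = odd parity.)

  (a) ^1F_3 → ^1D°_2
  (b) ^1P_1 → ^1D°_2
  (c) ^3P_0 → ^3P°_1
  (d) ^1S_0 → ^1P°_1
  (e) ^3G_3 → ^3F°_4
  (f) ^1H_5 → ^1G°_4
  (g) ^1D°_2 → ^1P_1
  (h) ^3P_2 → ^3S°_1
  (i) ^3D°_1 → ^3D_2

(a) allowed
(b) allowed
(c) allowed
(d) allowed
(e) allowed
(f) allowed
(g) allowed
(h) allowed
(i) allowed
Total allowed: 9 of 9.

9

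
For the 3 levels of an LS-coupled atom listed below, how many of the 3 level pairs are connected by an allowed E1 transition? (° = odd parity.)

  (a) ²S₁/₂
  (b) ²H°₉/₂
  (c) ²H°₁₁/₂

(a)–(b): forbidden (ΔL, ΔJ).
(a)–(c): forbidden (ΔL, ΔJ).
(b)–(c): forbidden (parity).
Allowed pairs: 0 of 3.

0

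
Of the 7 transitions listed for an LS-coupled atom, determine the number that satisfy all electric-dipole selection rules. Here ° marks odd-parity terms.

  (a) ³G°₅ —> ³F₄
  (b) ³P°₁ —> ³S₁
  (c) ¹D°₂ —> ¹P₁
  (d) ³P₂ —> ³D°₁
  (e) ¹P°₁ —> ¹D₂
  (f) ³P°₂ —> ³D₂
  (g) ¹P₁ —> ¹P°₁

7

(a) allowed
(b) allowed
(c) allowed
(d) allowed
(e) allowed
(f) allowed
(g) allowed
Total allowed: 7 of 7.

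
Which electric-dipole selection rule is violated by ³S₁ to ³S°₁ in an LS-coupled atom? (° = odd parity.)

Initial level: S=1, L=0, J=1, parity even. Final level: S=1, L=0, J=1, parity odd.
ΔJ = 0, ±1 (not J=0↔0): J: 1 → 1, ΔJ = +0 — ✓.
ΔL = 0, ±1 (not L=0↔0): L: 0 → 0, ΔL = +0 — ✗.
Parity must change: even → odd — ✓.
ΔS = 0: S: 1 → 1 — ✓.

the L=0 ↔ L=0 exclusion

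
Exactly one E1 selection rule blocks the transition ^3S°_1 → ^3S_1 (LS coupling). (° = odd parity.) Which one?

the L=0 ↔ L=0 exclusion

Reading off the term symbols: S 1→1, L 0→0, J 1→1, parity odd→even.
Parity must change: odd → even — satisfied.
ΔJ = 0, ±1 (not J=0↔0): J: 1 → 1, ΔJ = +0 — satisfied.
ΔS = 0: S: 1 → 1 — satisfied.
ΔL = 0, ±1 (not L=0↔0): L: 0 → 0, ΔL = +0 — violated.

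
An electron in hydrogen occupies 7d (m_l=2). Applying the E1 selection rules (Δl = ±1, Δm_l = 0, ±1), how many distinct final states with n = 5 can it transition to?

4

E1 requires Δl = ±1, so l_f ∈ {1, 3}; with 0 ≤ l_f ≤ n_f−1 = 4, the allowed l_f values are {1, 3}.
For l_f = 1: m_f ∈ {m_i−1, m_i, m_i+1} ∩ [−1, 1] = {1} → 1 state.
For l_f = 3: m_f ∈ {m_i−1, m_i, m_i+1} ∩ [−3, 3] = {1, 2, 3} → 3 states.
Total: 4.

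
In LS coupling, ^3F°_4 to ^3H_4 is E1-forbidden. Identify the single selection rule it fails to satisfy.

Initial level: S=1, L=3, J=4, parity odd. Final level: S=1, L=5, J=4, parity even.
Parity must change: odd → even — satisfied.
ΔS = 0: S: 1 → 1 — satisfied.
ΔL = 0, ±1 (not L=0↔0): L: 3 → 5, ΔL = +2 — violated.
ΔJ = 0, ±1 (not J=0↔0): J: 4 → 4, ΔJ = +0 — satisfied.

the ΔL = 0, ±1 rule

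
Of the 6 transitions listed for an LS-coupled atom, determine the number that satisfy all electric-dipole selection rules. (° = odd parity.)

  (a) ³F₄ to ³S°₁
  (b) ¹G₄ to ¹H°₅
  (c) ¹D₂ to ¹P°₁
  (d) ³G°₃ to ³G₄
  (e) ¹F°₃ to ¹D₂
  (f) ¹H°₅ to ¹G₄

5

(a) forbidden (ΔL, ΔJ fail)
(b) allowed
(c) allowed
(d) allowed
(e) allowed
(f) allowed
Total allowed: 5 of 6.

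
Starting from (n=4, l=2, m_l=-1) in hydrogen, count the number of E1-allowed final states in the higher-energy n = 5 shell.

5

E1 requires Δl = ±1, so l_f ∈ {1, 3}; with 0 ≤ l_f ≤ n_f−1 = 4, the allowed l_f values are {1, 3}.
For l_f = 1: m_f ∈ {m_i−1, m_i, m_i+1} ∩ [−1, 1] = {-1, 0} → 2 states.
For l_f = 3: m_f ∈ {m_i−1, m_i, m_i+1} ∩ [−3, 3] = {-2, -1, 0} → 3 states.
Total: 5.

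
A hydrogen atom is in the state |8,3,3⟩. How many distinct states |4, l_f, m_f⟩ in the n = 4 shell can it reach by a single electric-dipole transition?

1

E1 requires Δl = ±1, so l_f ∈ {2, 4}; with 0 ≤ l_f ≤ n_f−1 = 3, the allowed l_f values are {2}.
For l_f = 2: m_f ∈ {m_i−1, m_i, m_i+1} ∩ [−2, 2] = {2} → 1 state.
Total: 1.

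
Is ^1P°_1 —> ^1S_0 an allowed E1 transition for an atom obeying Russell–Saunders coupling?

allowed

Initial level: S=0, L=1, J=1, parity odd. Final level: S=0, L=0, J=0, parity even.
Parity must change: odd → even — ok.
ΔJ = 0, ±1 (not J=0↔0): J: 1 → 0, ΔJ = -1 — ok.
ΔL = 0, ±1 (not L=0↔0): L: 1 → 0, ΔL = -1 — ok.
ΔS = 0: S: 0 → 0 — ok.
All four E1 rules are satisfied.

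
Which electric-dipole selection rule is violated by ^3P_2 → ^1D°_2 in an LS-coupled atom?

Initial level: S=1, L=1, J=2, parity even. Final level: S=0, L=2, J=2, parity odd.
ΔS = 0: S: 1 → 0 — fails.
ΔL = 0, ±1 (not L=0↔0): L: 1 → 2, ΔL = +1 — passes.
Parity must change: even → odd — passes.
ΔJ = 0, ±1 (not J=0↔0): J: 2 → 2, ΔJ = +0 — passes.

the ΔS = 0 rule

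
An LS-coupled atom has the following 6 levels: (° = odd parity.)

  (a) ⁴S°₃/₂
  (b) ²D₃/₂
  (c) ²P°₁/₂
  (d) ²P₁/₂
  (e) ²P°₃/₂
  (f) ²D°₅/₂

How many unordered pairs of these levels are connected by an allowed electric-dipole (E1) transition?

(a)–(b): forbidden (ΔS, ΔL).
(a)–(c): forbidden (parity, ΔS).
(a)–(d): forbidden (ΔS).
(a)–(e): forbidden (parity, ΔS).
(a)–(f): forbidden (parity, ΔS, ΔL).
(b)–(c): allowed.
(b)–(d): forbidden (parity).
(b)–(e): allowed.
(b)–(f): allowed.
(c)–(d): allowed.
(c)–(e): forbidden (parity).
(c)–(f): forbidden (parity, ΔJ).
(d)–(e): allowed.
(d)–(f): forbidden (ΔJ).
(e)–(f): forbidden (parity).
Allowed pairs: 5 of 15.

5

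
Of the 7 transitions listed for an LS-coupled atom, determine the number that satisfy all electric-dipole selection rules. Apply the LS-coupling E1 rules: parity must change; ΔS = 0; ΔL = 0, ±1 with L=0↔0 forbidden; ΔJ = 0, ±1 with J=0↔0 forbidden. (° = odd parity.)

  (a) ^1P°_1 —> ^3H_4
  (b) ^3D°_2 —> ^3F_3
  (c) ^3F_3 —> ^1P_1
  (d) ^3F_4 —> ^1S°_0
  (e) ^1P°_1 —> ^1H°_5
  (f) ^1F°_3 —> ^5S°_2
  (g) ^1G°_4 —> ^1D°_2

1

(a) forbidden (ΔS, ΔL, ΔJ fail)
(b) allowed
(c) forbidden (parity, ΔS, ΔL, ΔJ fail)
(d) forbidden (ΔS, ΔL, ΔJ fail)
(e) forbidden (parity, ΔL, ΔJ fail)
(f) forbidden (parity, ΔS, ΔL fail)
(g) forbidden (parity, ΔL, ΔJ fail)
Total allowed: 1 of 7.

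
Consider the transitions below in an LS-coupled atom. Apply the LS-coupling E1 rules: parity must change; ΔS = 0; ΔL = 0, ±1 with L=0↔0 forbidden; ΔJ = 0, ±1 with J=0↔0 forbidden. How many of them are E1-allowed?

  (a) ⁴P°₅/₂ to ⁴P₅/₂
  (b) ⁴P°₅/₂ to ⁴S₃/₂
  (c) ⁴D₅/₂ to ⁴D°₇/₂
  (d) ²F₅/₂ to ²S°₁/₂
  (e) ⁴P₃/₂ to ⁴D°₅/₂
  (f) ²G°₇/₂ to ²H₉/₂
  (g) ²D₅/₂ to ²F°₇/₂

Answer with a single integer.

6

(a) allowed
(b) allowed
(c) allowed
(d) forbidden (ΔL, ΔJ fail)
(e) allowed
(f) allowed
(g) allowed
Total allowed: 6 of 7.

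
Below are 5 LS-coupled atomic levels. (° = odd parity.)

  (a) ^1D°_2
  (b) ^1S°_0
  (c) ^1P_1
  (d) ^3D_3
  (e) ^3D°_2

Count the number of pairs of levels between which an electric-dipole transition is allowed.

(a)–(b): forbidden (parity, ΔL, ΔJ).
(a)–(c): allowed.
(a)–(d): forbidden (ΔS).
(a)–(e): forbidden (parity, ΔS).
(b)–(c): allowed.
(b)–(d): forbidden (ΔS, ΔL, ΔJ).
(b)–(e): forbidden (parity, ΔS, ΔL, ΔJ).
(c)–(d): forbidden (parity, ΔS, ΔJ).
(c)–(e): forbidden (ΔS).
(d)–(e): allowed.
Allowed pairs: 3 of 10.

3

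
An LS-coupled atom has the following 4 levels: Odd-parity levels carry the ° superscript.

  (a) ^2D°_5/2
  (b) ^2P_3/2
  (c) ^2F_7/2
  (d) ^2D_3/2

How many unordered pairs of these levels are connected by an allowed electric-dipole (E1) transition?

3

(a)–(b): allowed.
(a)–(c): allowed.
(a)–(d): allowed.
(b)–(c): forbidden (parity, ΔL, ΔJ).
(b)–(d): forbidden (parity).
(c)–(d): forbidden (parity, ΔJ).
Allowed pairs: 3 of 6.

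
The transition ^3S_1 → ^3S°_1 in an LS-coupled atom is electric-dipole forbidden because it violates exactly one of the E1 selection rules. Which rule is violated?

Parity must change: even → odd — ✓.
ΔJ = 0, ±1 (not J=0↔0): J: 1 → 1, ΔJ = +0 — ✓.
ΔS = 0: S: 1 → 1 — ✓.
ΔL = 0, ±1 (not L=0↔0): L: 0 → 0, ΔL = +0 — ✗.

the L=0 ↔ L=0 exclusion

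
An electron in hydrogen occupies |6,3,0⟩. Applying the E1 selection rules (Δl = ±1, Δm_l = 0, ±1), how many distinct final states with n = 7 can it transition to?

E1 requires Δl = ±1, so l_f ∈ {2, 4}; with 0 ≤ l_f ≤ n_f−1 = 6, the allowed l_f values are {2, 4}.
For l_f = 2: m_f ∈ {m_i−1, m_i, m_i+1} ∩ [−2, 2] = {-1, 0, 1} → 3 states.
For l_f = 4: m_f ∈ {m_i−1, m_i, m_i+1} ∩ [−4, 4] = {-1, 0, 1} → 3 states.
Total: 6.

6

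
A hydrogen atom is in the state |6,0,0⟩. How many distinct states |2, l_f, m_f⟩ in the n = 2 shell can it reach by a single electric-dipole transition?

3

E1 requires Δl = ±1, so l_f ∈ {-1, 1}; with 0 ≤ l_f ≤ n_f−1 = 1, the allowed l_f values are {1}.
For l_f = 1: m_f ∈ {m_i−1, m_i, m_i+1} ∩ [−1, 1] = {-1, 0, 1} → 3 states.
Total: 3.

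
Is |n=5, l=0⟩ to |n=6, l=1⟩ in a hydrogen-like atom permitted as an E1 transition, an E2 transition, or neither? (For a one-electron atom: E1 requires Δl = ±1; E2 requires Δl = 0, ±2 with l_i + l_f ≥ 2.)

E1

Δl = 1 − 0 = +1; l_i + l_f = 1.
E1 (Δl = ±1): satisfied.
E2 (Δl = 0,±2, l_i+l_f ≥ 2): not satisfied.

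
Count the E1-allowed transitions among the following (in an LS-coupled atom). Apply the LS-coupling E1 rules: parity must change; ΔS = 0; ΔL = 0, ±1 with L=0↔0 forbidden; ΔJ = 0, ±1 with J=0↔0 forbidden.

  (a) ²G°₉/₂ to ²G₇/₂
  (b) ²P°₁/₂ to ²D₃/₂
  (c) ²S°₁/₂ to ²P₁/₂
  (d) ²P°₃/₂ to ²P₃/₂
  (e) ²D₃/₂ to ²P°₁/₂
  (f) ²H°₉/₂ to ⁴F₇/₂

(a) allowed
(b) allowed
(c) allowed
(d) allowed
(e) allowed
(f) forbidden (ΔS, ΔL fail)
Total allowed: 5 of 6.

5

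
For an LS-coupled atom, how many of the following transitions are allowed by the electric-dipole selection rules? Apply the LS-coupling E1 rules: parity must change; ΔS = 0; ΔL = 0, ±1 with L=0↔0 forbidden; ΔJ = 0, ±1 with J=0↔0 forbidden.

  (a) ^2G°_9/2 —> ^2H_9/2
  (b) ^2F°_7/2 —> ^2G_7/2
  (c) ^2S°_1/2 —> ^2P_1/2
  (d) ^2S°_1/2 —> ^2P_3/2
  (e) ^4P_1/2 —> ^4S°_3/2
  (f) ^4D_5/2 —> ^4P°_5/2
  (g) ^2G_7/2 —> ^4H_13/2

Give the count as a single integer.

(a) allowed
(b) allowed
(c) allowed
(d) allowed
(e) allowed
(f) allowed
(g) forbidden (parity, ΔS, ΔJ fail)
Total allowed: 6 of 7.

6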